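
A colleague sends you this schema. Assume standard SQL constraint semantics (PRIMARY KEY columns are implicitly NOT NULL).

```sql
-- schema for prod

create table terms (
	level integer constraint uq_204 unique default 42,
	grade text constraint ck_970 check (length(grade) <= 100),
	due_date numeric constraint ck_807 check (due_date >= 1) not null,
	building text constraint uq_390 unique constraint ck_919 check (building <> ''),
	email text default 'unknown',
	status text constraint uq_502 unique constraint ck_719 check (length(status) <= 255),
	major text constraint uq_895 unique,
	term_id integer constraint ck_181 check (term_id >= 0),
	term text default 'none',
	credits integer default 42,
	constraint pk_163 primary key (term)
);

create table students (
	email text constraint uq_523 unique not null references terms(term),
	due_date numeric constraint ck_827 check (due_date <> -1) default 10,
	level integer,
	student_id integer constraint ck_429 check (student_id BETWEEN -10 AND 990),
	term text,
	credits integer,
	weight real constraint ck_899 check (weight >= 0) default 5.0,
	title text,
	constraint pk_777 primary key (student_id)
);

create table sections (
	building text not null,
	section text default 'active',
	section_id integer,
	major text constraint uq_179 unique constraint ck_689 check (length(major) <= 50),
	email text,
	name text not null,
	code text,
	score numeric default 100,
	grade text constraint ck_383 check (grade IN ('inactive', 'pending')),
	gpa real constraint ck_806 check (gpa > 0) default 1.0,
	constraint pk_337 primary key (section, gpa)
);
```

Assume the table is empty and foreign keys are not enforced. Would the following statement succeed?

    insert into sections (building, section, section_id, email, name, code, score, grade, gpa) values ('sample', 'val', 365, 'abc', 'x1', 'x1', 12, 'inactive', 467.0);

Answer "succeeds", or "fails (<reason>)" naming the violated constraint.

succeeds

NOT NULL columns: building is supplied; gpa is supplied; name is supplied; section is supplied.
CHECK constraints: 'inactive' satisfies (grade IN ('inactive', 'pending')); 467.0 satisfies (gpa > 0).
No constraint is violated.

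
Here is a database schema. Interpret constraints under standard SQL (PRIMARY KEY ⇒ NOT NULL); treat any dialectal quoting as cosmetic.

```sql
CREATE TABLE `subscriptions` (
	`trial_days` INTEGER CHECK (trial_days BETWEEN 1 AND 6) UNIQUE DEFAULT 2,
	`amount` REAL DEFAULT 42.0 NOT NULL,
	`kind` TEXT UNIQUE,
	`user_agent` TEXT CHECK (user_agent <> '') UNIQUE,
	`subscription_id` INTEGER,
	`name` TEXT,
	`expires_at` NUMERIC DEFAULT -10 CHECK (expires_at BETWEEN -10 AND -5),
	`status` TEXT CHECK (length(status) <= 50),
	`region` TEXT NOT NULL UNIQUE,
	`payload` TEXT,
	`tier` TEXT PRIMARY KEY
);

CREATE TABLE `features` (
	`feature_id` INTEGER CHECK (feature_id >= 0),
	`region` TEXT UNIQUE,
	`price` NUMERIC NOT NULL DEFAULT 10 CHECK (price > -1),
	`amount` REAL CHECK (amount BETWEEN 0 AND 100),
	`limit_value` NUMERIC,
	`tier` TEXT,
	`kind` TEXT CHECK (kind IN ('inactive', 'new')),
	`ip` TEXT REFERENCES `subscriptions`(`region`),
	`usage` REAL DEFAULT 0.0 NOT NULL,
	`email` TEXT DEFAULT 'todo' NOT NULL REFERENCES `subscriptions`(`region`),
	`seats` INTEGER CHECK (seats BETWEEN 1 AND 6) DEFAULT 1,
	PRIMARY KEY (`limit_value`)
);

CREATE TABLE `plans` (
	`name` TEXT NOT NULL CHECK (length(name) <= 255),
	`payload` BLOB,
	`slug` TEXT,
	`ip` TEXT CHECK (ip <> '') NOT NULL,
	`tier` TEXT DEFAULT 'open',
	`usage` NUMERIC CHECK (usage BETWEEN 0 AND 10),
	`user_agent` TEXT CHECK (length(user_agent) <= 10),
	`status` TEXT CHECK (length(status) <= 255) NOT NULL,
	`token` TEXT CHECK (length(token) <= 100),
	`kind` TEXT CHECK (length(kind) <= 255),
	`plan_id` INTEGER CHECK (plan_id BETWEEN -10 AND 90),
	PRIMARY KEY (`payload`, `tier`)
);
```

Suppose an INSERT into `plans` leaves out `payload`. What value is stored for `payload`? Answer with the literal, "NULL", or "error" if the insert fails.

error

payload has no DEFAULT clause.
Omitting it would insert NULL, but it is part of the PRIMARY KEY, so the INSERT fails.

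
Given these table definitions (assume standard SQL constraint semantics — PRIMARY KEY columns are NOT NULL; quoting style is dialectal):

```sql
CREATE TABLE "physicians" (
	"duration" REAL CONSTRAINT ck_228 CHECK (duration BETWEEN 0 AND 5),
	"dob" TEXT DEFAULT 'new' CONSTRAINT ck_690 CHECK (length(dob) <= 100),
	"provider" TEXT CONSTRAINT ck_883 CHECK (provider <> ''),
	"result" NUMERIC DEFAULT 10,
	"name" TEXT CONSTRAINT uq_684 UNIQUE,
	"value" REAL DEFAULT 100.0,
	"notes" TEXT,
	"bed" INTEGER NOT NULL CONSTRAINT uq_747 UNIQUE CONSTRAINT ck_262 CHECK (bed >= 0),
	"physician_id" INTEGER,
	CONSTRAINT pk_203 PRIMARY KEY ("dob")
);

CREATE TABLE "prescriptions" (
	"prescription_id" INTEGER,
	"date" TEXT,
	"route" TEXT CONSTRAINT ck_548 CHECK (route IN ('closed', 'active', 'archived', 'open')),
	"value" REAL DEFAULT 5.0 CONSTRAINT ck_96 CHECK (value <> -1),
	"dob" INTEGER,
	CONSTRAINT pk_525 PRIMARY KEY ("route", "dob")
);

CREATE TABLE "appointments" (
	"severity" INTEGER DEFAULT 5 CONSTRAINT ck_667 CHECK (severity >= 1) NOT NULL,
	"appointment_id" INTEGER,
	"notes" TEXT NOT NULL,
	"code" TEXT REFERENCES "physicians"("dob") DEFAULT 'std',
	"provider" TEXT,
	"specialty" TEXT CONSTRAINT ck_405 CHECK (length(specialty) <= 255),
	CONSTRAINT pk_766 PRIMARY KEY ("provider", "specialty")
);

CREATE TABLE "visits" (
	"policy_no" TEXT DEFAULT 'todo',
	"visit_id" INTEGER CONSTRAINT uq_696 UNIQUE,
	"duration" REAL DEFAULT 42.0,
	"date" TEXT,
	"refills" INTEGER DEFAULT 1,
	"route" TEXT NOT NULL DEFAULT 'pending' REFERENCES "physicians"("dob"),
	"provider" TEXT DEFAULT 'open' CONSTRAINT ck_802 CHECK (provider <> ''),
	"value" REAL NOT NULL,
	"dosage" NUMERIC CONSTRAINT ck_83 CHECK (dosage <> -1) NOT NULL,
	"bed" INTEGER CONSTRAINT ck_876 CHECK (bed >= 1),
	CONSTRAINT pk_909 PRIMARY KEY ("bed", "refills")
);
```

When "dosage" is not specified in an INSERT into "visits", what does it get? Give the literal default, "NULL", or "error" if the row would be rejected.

error

dosage has no DEFAULT clause.
Omitting it would insert NULL, but it is declared NOT NULL, so the INSERT fails.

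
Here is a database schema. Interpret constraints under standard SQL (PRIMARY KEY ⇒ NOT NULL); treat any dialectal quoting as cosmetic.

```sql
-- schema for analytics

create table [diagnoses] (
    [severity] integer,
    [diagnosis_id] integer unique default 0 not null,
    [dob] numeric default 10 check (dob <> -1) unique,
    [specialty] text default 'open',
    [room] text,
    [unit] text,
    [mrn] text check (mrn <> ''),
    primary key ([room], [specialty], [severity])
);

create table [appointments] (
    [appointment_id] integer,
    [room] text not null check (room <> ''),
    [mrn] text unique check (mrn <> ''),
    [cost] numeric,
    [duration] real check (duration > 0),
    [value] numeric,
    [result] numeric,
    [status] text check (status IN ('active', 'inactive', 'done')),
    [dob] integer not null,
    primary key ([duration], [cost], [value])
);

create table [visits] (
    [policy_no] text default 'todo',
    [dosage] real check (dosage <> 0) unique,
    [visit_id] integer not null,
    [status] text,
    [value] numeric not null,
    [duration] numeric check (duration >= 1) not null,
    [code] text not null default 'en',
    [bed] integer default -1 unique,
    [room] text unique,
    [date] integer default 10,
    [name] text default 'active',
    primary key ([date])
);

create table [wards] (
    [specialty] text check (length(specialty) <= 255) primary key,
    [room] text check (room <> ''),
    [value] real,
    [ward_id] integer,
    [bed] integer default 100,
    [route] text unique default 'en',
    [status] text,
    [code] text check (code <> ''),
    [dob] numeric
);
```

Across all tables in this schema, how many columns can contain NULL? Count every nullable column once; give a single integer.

diagnoses: 3 nullable (dob, unit, mrn — PK (room, specialty, severity) and explicit NOT NULL columns excluded).
appointments: 4 nullable (appointment_id, mrn, result, status — PK (duration, cost, value) and explicit NOT NULL columns excluded).
visits: 6 nullable (policy_no, dosage, status, bed, room, name — PK (date) and explicit NOT NULL columns excluded).
wards: 8 nullable (room, value, ward_id, bed, route, status, code, dob — PK (specialty) and explicit NOT NULL columns excluded).
Total: 3 + 4 + 6 + 8 = 21.

21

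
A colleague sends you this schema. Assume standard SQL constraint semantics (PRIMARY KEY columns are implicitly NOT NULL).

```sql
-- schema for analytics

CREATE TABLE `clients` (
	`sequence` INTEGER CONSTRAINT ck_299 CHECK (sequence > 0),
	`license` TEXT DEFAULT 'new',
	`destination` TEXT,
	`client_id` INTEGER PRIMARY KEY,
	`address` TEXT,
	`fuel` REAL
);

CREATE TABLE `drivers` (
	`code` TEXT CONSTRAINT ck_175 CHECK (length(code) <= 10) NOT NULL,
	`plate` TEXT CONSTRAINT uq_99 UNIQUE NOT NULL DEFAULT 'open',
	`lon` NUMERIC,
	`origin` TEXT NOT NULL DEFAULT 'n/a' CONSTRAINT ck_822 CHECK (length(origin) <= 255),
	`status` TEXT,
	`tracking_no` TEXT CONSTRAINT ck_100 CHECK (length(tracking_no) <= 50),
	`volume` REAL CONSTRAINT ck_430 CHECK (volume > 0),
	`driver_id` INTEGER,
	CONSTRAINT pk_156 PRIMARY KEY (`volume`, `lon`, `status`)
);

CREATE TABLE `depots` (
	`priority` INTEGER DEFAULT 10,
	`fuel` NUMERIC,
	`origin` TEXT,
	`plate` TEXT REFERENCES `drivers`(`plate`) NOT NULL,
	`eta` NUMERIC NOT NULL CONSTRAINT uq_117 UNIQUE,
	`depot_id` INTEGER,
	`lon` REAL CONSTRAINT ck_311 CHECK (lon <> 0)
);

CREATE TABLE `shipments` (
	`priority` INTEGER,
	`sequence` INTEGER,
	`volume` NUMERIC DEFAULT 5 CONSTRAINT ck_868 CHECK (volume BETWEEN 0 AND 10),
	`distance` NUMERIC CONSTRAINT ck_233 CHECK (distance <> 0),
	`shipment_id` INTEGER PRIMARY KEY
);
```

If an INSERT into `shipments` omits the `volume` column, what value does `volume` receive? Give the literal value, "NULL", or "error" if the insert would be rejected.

5

volume has an explicit DEFAULT 5.
When the column is omitted from an INSERT, that default is used.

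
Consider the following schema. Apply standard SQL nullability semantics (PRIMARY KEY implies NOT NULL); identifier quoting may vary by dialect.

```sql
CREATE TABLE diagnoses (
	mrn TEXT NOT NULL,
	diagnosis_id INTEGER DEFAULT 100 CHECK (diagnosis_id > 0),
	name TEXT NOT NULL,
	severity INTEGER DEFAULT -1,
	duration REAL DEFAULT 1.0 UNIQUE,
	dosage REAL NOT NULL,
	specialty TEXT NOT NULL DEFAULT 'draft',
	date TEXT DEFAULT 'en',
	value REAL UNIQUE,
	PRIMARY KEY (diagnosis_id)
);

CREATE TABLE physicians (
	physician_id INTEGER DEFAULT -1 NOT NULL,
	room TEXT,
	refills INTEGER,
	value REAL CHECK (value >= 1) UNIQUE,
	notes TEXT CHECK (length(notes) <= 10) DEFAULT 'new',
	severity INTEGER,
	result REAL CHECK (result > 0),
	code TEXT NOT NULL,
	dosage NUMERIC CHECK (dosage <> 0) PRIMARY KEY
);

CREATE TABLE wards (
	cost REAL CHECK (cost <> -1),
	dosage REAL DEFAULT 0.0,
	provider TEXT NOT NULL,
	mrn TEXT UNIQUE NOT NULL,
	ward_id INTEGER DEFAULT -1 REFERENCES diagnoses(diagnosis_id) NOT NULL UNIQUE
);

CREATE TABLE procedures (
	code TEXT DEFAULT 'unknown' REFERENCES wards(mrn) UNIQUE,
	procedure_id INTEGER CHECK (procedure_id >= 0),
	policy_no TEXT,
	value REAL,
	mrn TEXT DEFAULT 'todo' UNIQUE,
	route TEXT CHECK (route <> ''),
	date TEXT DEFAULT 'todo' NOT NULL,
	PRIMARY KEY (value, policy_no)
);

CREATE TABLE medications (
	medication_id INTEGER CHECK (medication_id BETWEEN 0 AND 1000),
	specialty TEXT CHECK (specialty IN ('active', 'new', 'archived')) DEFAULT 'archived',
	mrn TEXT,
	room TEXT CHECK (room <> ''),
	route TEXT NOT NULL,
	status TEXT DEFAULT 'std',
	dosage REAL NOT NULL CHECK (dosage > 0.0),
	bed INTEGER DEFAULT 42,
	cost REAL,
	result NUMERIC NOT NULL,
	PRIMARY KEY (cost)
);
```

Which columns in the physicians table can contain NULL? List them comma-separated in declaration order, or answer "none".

- physician_id: declared NOT NULL → not nullable.
- room: no NOT NULL constraint applies → nullable.
- refills: no NOT NULL constraint applies → nullable.
- value: CHECK does not forbid NULL (a CHECK constraint passes when its expression is NULL) → nullable.
- notes: CHECK does not forbid NULL (a CHECK constraint passes when its expression is NULL) → nullable.
- severity: no NOT NULL constraint applies → nullable.
- result: CHECK does not forbid NULL (a CHECK constraint passes when its expression is NULL) → nullable.
- code: declared NOT NULL → not nullable.
- dosage: part of the PRIMARY KEY, which implies NOT NULL → not nullable.

room, refills, value, notes, severity, result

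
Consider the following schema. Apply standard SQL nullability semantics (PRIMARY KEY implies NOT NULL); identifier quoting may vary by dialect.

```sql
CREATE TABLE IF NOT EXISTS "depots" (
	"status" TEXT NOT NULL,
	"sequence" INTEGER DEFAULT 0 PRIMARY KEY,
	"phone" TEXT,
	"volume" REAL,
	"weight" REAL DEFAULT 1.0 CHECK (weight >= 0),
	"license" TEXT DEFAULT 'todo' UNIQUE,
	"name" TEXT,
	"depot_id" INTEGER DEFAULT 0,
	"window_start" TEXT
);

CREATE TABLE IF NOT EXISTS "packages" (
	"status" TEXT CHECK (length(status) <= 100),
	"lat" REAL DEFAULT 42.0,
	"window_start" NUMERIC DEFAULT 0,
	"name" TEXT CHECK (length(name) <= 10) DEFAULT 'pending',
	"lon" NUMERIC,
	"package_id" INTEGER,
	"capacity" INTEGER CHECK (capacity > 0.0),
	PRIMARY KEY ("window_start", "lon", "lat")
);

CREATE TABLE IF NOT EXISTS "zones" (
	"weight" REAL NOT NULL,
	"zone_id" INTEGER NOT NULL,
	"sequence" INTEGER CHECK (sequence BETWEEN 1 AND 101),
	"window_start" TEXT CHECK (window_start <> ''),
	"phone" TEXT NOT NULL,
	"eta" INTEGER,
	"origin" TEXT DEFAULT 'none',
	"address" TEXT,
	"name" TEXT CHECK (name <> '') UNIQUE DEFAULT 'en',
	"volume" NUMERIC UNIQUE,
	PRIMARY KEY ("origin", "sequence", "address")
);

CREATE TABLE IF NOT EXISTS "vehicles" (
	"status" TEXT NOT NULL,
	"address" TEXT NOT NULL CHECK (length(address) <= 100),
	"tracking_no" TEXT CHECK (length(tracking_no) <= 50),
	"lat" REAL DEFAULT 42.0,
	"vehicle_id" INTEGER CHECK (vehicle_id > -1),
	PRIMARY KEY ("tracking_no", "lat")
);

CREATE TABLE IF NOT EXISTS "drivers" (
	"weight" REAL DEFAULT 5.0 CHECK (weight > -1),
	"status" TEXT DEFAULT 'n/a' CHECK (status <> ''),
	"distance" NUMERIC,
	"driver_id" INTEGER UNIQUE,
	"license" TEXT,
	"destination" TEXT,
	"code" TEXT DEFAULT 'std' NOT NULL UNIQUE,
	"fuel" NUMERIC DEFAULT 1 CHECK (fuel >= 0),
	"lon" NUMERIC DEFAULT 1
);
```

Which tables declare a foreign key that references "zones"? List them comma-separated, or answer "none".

No REFERENCES clause anywhere in the schema names zones.

none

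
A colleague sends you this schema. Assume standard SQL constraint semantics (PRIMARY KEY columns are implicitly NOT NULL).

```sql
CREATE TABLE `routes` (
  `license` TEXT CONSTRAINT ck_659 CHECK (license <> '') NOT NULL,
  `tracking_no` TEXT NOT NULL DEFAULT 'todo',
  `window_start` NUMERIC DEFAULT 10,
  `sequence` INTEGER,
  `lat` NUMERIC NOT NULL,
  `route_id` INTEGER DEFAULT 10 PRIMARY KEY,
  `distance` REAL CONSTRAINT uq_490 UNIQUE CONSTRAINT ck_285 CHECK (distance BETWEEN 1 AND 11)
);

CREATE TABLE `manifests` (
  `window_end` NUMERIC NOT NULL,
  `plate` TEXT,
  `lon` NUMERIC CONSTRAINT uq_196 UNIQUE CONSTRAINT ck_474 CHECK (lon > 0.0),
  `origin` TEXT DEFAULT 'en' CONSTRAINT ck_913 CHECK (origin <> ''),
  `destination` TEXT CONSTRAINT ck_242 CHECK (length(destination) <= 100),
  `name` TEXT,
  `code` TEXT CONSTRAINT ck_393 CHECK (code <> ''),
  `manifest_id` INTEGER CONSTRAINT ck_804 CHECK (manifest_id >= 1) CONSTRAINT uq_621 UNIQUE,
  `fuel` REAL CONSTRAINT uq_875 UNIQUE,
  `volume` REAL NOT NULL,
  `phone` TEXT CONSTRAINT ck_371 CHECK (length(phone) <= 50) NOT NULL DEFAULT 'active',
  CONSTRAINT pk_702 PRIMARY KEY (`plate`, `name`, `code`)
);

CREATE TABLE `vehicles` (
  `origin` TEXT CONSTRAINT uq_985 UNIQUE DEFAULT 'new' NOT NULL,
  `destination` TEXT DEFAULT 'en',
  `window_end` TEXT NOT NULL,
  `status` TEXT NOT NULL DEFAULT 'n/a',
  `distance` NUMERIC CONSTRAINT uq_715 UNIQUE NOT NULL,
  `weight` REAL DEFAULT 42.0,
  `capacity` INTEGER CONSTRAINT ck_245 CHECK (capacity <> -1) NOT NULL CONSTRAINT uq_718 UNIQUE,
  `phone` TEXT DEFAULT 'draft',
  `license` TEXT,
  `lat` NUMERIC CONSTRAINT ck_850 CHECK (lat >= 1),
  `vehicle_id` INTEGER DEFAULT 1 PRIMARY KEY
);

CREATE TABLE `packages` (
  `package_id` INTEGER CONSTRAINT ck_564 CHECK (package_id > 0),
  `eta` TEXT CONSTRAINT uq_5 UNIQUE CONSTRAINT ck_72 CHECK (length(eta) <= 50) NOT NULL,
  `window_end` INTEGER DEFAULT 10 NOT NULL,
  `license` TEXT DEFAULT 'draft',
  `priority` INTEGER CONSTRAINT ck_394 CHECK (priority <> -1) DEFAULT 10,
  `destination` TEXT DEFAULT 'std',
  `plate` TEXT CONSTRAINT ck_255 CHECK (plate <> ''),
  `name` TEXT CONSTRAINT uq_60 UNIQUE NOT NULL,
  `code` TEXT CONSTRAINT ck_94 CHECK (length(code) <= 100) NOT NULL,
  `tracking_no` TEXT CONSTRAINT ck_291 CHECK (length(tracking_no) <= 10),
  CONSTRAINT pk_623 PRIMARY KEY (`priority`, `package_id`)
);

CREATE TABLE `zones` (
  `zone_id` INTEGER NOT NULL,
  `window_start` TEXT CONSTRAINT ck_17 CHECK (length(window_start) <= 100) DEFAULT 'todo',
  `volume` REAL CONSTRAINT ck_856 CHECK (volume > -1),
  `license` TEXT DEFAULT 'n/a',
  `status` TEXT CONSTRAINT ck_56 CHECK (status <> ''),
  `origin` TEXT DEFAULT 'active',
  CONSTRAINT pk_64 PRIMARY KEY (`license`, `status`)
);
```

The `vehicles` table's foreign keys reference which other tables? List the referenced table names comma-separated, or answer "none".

none

No column in vehicles has a REFERENCES clause.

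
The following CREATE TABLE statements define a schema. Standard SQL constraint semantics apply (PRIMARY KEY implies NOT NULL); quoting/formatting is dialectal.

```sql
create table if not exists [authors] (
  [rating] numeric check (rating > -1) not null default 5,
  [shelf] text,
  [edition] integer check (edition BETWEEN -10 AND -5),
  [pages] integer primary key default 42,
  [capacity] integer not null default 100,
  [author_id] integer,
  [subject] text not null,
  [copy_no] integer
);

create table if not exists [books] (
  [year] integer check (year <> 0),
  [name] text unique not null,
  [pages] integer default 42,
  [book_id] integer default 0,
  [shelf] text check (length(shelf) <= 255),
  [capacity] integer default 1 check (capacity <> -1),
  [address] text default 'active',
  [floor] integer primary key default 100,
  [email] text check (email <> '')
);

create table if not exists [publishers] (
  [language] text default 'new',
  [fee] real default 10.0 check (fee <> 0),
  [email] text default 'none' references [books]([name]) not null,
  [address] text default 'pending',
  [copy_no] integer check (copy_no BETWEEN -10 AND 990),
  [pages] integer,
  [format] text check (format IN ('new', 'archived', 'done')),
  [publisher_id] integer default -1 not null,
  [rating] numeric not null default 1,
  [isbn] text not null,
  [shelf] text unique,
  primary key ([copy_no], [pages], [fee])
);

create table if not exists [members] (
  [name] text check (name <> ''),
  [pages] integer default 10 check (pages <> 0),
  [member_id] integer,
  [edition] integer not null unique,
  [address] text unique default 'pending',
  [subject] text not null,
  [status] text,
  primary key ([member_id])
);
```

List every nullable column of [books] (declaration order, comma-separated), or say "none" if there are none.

year, pages, book_id, shelf, capacity, address, email

- year: CHECK does not forbid NULL (a CHECK constraint passes when its expression is NULL) → nullable.
- name: declared NOT NULL → not nullable.
- pages: DEFAULT only fills an omitted column; an explicit NULL is still allowed → nullable.
- book_id: DEFAULT only fills an omitted column; an explicit NULL is still allowed → nullable.
- shelf: CHECK does not forbid NULL (a CHECK constraint passes when its expression is NULL) → nullable.
- capacity: CHECK does not forbid NULL (a CHECK constraint passes when its expression is NULL) → nullable.
- address: DEFAULT only fills an omitted column; an explicit NULL is still allowed → nullable.
- floor: part of the PRIMARY KEY, which implies NOT NULL → not nullable.
- email: CHECK does not forbid NULL (a CHECK constraint passes when its expression is NULL) → nullable.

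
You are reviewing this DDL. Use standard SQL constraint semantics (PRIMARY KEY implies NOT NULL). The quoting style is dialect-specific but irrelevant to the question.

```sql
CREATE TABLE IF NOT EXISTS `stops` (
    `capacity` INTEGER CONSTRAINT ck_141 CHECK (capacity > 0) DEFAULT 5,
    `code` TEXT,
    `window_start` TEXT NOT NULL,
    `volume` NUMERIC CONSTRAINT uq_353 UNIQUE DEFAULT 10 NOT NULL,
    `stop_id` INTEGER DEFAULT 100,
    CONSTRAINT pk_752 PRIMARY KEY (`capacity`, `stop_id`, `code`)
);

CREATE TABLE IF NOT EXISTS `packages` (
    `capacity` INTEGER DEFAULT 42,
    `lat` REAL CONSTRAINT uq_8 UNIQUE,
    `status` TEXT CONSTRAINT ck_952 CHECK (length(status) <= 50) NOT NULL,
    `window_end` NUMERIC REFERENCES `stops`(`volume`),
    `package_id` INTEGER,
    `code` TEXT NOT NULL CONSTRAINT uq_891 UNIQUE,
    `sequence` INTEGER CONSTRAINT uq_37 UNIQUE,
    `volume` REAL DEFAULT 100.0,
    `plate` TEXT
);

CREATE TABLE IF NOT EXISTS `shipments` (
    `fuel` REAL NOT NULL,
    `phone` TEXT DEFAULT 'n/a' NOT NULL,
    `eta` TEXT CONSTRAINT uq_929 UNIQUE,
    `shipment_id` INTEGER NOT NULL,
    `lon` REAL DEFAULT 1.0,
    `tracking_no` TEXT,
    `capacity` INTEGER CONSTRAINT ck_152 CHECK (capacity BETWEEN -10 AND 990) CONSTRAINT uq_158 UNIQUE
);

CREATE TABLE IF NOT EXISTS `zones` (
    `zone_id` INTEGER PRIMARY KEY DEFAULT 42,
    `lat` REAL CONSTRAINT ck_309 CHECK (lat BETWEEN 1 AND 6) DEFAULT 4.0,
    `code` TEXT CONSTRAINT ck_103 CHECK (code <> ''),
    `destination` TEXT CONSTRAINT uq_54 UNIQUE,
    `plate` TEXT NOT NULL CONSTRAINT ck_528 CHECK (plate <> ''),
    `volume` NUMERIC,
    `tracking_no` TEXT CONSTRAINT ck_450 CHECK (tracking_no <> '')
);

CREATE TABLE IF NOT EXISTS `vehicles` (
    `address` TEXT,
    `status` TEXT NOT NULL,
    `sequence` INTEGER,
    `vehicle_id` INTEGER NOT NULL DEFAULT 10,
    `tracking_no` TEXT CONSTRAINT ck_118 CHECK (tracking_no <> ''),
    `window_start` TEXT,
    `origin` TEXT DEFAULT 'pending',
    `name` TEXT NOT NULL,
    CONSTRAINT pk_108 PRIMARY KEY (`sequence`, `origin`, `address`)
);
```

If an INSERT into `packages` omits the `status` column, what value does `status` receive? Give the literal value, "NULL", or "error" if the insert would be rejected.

error

status has no DEFAULT clause.
Omitting it would insert NULL, but it is declared NOT NULL, so the INSERT fails.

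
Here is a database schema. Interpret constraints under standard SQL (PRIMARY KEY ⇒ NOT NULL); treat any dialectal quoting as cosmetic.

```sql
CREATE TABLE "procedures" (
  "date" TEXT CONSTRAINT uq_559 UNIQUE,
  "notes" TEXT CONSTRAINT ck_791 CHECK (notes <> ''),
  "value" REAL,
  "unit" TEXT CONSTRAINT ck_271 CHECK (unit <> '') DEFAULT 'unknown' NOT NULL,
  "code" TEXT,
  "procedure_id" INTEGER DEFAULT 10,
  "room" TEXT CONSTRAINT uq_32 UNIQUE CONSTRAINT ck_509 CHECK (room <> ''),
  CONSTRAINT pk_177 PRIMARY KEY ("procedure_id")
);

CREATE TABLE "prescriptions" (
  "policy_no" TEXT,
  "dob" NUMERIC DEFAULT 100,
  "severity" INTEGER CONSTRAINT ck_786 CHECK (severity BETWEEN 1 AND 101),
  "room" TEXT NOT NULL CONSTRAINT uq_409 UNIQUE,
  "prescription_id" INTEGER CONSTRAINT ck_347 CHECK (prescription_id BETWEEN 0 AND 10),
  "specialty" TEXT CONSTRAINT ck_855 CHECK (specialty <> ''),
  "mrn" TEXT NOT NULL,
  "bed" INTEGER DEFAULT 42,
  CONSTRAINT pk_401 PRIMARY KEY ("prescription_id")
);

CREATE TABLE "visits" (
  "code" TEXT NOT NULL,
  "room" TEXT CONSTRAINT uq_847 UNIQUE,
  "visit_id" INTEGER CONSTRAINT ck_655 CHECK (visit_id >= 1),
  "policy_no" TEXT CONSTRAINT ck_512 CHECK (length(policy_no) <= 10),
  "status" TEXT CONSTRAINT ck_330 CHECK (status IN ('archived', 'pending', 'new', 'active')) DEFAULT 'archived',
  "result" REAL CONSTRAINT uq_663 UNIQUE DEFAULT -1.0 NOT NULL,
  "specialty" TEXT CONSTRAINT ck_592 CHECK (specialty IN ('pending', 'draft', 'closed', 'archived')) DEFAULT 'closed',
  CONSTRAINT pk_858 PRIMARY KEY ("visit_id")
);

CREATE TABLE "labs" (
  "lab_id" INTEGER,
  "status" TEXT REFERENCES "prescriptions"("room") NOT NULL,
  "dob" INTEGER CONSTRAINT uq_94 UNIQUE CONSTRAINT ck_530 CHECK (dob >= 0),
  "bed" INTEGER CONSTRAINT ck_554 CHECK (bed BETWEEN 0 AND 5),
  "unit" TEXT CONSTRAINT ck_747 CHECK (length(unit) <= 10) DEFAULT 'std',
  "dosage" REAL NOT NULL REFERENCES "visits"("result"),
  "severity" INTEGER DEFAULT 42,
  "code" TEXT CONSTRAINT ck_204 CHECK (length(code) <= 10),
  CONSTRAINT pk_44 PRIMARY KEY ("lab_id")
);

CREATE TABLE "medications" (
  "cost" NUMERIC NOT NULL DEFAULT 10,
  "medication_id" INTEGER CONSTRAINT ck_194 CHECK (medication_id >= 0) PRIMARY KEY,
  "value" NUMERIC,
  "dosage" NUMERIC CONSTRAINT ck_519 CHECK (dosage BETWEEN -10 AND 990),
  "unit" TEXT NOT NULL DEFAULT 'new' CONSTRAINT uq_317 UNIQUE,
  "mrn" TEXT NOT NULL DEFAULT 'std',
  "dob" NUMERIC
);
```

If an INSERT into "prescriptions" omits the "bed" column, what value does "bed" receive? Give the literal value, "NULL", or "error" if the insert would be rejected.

bed has an explicit DEFAULT 42.
When the column is omitted from an INSERT, that default is used.

42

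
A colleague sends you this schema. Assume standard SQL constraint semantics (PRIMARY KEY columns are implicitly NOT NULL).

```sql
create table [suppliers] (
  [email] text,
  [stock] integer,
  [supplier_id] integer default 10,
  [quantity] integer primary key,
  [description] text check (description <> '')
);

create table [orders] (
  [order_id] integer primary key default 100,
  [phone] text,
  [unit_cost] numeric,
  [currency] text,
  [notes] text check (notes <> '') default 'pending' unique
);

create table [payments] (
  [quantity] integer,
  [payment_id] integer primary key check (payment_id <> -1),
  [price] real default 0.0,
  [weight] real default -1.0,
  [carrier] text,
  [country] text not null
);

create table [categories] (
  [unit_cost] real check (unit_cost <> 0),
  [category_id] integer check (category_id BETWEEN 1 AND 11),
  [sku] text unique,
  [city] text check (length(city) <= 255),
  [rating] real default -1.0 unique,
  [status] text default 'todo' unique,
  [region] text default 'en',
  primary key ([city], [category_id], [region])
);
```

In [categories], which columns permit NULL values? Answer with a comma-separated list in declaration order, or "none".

unit_cost, sku, rating, status

- unit_cost: CHECK does not forbid NULL (a CHECK constraint passes when its expression is NULL) → nullable.
- category_id: part of the PRIMARY KEY, which implies NOT NULL → not nullable.
- sku: UNIQUE does not imply NOT NULL → nullable.
- city: part of the PRIMARY KEY, which implies NOT NULL → not nullable.
- rating: UNIQUE does not imply NOT NULL → nullable.
- status: UNIQUE does not imply NOT NULL → nullable.
- region: part of the PRIMARY KEY, which implies NOT NULL → not nullable.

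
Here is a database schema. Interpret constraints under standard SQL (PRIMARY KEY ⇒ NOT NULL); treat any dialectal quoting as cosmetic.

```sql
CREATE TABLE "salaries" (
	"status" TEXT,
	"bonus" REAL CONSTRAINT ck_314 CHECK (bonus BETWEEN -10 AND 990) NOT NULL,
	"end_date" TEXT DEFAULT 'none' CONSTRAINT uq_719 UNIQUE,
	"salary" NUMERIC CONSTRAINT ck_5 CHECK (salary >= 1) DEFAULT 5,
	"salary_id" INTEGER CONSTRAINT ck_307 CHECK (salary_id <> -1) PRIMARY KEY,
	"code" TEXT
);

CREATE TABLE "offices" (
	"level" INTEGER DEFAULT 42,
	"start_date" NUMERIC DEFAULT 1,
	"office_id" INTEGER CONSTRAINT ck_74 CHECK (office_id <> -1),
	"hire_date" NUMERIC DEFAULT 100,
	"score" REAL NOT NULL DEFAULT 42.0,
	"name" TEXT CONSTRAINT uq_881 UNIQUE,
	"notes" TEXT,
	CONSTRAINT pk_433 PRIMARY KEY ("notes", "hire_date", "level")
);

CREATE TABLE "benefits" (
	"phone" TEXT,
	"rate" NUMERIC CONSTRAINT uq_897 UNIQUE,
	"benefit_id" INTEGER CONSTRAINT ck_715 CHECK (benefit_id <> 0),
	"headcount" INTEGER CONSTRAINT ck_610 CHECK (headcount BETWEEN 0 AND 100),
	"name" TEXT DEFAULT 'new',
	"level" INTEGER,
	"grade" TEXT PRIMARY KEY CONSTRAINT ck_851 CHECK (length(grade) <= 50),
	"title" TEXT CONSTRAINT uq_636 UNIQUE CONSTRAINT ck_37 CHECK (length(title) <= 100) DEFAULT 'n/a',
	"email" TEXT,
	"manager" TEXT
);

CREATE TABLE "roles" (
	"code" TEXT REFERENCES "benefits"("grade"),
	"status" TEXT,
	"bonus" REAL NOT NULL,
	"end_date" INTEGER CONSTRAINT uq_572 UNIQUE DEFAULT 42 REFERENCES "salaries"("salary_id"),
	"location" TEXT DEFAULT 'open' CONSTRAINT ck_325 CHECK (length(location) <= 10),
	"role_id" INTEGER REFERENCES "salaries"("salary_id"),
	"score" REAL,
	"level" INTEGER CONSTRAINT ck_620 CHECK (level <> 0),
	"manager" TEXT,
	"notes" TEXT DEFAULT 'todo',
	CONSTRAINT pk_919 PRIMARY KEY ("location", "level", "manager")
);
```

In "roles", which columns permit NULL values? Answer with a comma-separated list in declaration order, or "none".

- code: a foreign key column may be NULL unless separately constrained → nullable.
- status: no NOT NULL constraint applies → nullable.
- bonus: declared NOT NULL → not nullable.
- end_date: a foreign key column may be NULL unless separately constrained → nullable.
- location: part of the PRIMARY KEY, which implies NOT NULL → not nullable.
- role_id: a foreign key column may be NULL unless separately constrained → nullable.
- score: no NOT NULL constraint applies → nullable.
- level: part of the PRIMARY KEY, which implies NOT NULL → not nullable.
- manager: part of the PRIMARY KEY, which implies NOT NULL → not nullable.
- notes: DEFAULT only fills an omitted column; an explicit NULL is still allowed → nullable.

code, status, end_date, role_id, score, notes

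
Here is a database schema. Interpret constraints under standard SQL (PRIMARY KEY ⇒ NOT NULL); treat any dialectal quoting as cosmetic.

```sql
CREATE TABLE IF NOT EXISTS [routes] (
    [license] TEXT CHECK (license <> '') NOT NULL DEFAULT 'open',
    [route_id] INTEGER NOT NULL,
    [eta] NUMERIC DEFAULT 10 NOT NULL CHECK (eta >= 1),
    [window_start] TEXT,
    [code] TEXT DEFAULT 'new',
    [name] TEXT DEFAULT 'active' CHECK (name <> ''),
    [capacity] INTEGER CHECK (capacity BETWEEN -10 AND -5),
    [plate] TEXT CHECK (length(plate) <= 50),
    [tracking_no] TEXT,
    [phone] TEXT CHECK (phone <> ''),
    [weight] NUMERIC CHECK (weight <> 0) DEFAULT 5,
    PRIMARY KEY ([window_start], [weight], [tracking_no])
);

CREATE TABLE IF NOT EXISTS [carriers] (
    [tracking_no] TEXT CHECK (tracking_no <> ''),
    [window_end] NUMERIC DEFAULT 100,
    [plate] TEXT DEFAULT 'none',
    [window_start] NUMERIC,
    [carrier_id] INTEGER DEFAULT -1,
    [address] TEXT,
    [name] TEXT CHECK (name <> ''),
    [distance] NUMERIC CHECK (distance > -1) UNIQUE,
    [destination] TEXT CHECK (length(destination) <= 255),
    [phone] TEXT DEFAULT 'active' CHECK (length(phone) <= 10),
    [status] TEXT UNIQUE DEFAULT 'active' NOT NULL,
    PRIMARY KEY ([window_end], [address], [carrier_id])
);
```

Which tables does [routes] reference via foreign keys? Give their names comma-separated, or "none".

none

No column in routes has a REFERENCES clause.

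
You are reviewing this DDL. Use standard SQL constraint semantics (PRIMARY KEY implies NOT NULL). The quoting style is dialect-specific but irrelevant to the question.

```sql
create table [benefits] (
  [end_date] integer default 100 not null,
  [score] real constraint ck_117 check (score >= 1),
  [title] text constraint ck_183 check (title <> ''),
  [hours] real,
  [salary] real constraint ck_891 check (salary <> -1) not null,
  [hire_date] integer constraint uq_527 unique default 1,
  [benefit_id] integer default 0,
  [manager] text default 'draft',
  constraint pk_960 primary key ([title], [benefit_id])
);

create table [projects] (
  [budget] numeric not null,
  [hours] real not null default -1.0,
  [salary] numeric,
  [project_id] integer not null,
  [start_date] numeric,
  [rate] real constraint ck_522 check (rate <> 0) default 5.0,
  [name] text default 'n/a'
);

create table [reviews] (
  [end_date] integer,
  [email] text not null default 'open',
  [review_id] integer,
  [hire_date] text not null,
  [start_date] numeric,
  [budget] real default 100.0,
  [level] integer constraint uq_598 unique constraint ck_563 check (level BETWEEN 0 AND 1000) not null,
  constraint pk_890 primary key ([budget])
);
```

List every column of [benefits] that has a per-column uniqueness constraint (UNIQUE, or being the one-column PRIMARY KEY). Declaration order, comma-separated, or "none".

- end_date: no UNIQUE or single-column PK constraint.
- score: no UNIQUE or single-column PK constraint.
- title: part of a composite PRIMARY KEY — only the tuple is unique, not this column on its own.
- hours: no UNIQUE or single-column PK constraint.
- salary: no UNIQUE or single-column PK constraint.
- hire_date: declared UNIQUE → unique.
- benefit_id: part of a composite PRIMARY KEY — only the tuple is unique, not this column on its own.
- manager: no UNIQUE or single-column PK constraint.

hire_date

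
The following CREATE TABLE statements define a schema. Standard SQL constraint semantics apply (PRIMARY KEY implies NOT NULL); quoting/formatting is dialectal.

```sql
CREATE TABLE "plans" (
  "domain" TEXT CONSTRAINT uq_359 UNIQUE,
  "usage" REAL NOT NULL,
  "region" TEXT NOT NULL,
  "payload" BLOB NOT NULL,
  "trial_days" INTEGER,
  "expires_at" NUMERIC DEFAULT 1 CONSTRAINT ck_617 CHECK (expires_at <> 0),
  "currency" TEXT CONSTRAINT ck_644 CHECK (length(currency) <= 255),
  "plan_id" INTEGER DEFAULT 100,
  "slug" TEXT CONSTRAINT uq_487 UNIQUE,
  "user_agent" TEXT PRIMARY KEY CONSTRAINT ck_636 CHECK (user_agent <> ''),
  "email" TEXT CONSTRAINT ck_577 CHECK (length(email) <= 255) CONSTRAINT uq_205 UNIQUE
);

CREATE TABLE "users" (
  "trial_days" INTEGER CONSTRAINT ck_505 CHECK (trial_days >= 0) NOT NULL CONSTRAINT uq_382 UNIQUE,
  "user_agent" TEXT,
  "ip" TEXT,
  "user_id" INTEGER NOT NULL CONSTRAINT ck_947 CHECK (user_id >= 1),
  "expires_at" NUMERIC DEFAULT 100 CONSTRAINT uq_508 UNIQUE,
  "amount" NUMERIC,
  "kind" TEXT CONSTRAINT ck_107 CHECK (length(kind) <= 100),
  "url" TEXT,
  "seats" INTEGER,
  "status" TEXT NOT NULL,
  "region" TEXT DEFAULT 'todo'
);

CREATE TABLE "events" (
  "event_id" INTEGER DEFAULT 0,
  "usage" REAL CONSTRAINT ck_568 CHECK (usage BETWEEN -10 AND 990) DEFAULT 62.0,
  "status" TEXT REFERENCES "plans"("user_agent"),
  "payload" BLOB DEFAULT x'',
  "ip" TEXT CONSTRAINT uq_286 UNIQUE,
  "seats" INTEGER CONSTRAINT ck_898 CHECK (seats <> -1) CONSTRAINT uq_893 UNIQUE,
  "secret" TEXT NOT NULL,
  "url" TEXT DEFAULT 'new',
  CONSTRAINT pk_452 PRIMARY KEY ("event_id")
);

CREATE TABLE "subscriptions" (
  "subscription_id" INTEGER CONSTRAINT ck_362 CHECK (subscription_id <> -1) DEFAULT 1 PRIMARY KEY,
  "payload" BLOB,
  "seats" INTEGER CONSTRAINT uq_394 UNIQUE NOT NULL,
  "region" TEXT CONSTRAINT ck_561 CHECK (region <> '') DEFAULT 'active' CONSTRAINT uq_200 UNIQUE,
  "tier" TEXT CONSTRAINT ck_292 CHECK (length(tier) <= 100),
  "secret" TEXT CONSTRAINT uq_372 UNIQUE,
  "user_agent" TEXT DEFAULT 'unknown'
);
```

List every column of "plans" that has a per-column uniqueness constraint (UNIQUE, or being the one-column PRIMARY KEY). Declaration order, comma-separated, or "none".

domain, slug, user_agent, email

- domain: declared UNIQUE → unique.
- usage: no UNIQUE or single-column PK constraint.
- region: no UNIQUE or single-column PK constraint.
- payload: no UNIQUE or single-column PK constraint.
- trial_days: no UNIQUE or single-column PK constraint.
- expires_at: no UNIQUE or single-column PK constraint.
- currency: no UNIQUE or single-column PK constraint.
- plan_id: no UNIQUE or single-column PK constraint.
- slug: declared UNIQUE → unique.
- user_agent: single-column PRIMARY KEY → unique.
- email: declared UNIQUE → unique.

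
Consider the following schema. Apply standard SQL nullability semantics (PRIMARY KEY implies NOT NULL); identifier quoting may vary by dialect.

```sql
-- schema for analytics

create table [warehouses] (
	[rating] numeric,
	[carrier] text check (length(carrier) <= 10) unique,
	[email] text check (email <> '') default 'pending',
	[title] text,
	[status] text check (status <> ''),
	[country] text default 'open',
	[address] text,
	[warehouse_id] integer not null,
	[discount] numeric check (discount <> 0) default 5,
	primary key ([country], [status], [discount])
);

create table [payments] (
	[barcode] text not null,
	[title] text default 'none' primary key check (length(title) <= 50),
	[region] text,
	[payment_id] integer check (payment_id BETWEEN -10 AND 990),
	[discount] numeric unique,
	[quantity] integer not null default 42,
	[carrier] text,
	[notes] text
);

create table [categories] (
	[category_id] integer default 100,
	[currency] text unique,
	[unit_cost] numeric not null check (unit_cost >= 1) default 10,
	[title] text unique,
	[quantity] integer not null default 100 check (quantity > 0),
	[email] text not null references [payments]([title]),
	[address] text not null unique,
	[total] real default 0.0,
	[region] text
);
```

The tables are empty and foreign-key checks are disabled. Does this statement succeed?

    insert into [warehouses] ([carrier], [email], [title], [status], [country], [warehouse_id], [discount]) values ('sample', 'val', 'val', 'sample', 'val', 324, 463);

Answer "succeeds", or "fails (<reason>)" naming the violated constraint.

NOT NULL columns: country is supplied; discount is supplied; status is supplied; warehouse_id is supplied.
CHECK constraints: 'sample' satisfies (length(carrier) <= 10); 'val' satisfies (email <> ''); 'sample' satisfies (status <> ''); 463 satisfies (discount <> 0).
No constraint is violated.

succeeds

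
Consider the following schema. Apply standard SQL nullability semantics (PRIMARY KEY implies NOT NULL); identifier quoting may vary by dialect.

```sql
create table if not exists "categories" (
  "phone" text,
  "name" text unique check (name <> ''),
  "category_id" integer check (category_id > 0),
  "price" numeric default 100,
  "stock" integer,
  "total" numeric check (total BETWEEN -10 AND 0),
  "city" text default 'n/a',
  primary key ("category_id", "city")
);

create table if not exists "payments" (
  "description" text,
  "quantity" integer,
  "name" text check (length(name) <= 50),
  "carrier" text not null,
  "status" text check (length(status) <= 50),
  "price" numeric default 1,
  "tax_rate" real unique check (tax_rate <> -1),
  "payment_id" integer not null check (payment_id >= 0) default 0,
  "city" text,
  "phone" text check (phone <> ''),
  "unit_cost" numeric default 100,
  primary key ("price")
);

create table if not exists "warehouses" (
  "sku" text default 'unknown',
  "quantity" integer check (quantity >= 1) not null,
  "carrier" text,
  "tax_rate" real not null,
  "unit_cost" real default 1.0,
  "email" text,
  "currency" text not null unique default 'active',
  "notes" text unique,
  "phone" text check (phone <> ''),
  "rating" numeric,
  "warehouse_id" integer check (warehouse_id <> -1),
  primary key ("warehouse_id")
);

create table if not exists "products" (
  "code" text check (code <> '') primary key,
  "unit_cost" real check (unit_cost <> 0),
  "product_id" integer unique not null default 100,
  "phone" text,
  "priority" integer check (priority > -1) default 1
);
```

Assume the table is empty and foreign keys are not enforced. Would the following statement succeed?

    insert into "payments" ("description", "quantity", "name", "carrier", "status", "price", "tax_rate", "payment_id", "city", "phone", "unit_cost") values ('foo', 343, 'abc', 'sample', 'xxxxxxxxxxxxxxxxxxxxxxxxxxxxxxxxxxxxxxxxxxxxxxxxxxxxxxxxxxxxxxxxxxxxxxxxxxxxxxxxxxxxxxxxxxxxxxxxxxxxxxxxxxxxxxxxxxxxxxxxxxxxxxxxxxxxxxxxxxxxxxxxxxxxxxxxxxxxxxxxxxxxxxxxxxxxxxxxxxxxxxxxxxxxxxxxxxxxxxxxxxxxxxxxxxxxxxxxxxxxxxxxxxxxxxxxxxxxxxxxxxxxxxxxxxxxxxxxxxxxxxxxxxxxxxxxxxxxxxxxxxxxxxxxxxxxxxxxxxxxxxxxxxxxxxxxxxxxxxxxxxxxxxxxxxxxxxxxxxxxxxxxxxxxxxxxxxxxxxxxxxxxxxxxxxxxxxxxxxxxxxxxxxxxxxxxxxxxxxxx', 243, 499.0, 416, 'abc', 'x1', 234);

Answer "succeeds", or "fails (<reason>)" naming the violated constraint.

fails (CHECK on status)

The value 'xxxxxxxxxxxxxxxxxxxxxxxxxxxxxxxxxxxxxxxxxxxxxxxxxxxxxxxxxxxxxxxxxxxxxxxxxxxxxxxxxxxxxxxxxxxxxxxxxxxxxxxxxxxxxxxxxxxxxxxxxxxxxxxxxxxxxxxxxxxxxxxxxxxxxxxxxxxxxxxxxxxxxxxxxxxxxxxxxxxxxxxxxxxxxxxxxxxxxxxxxxxxxxxxxxxxxxxxxxxxxxxxxxxxxxxxxxxxxxxxxxxxxxxxxxxxxxxxxxxxxxxxxxxxxxxxxxxxxxxxxxxxxxxxxxxxxxxxxxxxxxxxxxxxxxxxxxxxxxxxxxxxxxxxxxxxxxxxxxxxxxxxxxxxxxxxxxxxxxxxxxxxxxxxxxxxxxxxxxxxxxxxxxxxxxxxxxxxxxxx' for status violates CHECK (length(status) <= 50).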